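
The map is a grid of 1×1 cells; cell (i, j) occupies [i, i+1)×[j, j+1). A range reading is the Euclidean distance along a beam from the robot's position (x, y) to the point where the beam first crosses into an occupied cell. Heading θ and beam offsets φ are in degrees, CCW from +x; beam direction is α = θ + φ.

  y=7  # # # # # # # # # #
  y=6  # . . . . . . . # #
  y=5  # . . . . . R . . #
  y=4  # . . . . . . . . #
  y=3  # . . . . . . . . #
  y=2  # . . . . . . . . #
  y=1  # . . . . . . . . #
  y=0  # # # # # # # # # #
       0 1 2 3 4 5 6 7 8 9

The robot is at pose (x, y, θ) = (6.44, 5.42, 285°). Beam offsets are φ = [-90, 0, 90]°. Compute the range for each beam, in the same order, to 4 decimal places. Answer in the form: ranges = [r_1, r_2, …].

beam 1: φ=-90°, α=195°
  d=(-0.9659,-0.2588)  start (6,5)  tX=0.4555 tY=1.6228  stride 1/|dx|=1.0353 1/|dy|=3.8637
    cross x-line → (5,5), t=0.4555
    cross x-line → (4,5), t=1.4908
    cross y-line → (4,4), t=1.6228
    cross x-line → (3,4), t=2.5261
    cross x-line → (2,4), t=3.5614
    cross x-line → (1,4), t=4.5966
    cross y-line → (1,3), t=5.4865
    cross x-line → (0,3), t=5.6319 (wall)
  → r_1 = 5.6319
beam 2: φ=0°, α=285°
  d=(0.2588,-0.9659)  start (6,5)  tX=2.1637 tY=0.4348  stride 1/|dx|=3.8637 1/|dy|=1.0353
    cross y-line → (6,4), t=0.4348
    cross y-line → (6,3), t=1.4701
    cross x-line → (7,3), t=2.1637
    cross y-line → (7,2), t=2.5054
    cross y-line → (7,1), t=3.5406
    cross y-line → (7,0), t=4.5759 (wall)
  → r_2 = 4.5759
beam 3: φ=90°, α=15°
  d=(0.9659,0.2588)  start (6,5)  tX=0.5798 tY=2.2409  stride 1/|dx|=1.0353 1/|dy|=3.8637
    cross x-line → (7,5), t=0.5798
    cross x-line → (8,5), t=1.6150
    cross y-line → (8,6), t=2.2409 (wall)
  → r_3 = 2.2409

ranges = [5.6319, 4.5759, 2.2409]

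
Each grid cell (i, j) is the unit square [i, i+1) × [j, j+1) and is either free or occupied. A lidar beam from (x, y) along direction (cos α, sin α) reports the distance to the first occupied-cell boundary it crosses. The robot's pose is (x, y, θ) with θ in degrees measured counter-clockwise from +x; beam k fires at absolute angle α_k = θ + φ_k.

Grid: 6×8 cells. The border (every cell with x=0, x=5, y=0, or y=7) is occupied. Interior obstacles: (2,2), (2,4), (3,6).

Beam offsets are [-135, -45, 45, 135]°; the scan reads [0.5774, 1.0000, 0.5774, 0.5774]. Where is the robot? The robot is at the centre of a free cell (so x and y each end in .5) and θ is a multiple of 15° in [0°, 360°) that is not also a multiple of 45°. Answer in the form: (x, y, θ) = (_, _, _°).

The pose lattice has 21·16 = 336 candidates. Test each by forward raycasting.
  (4.5, 3.5, 75°): beam 1 = 1.0000 ≠ 0.5774 ✗
  (4.5, 3.5, 255°): beam 1 = 2.8868 ≠ 0.5774 ✗
  (3.5, 1.5, 300°): beam 1 = 2.5882 ≠ 0.5774 ✗
  (4.5, 3.5, 210°): beam 1 = 1.9319 ≠ 0.5774 ✗
  (2.5, 3.5, 105°): beam 1 = 2.8868 ≠ 0.5774 ✗
  …
  (4.5, 6.5, 345°): r_1=0.5774, r_2=1.0000, r_3=0.5774, r_4=0.5774 — all match ✓
Unique over the lattice → pose = (4.5, 6.5, 345°).

(x, y, θ) = (4.5, 6.5, 345°)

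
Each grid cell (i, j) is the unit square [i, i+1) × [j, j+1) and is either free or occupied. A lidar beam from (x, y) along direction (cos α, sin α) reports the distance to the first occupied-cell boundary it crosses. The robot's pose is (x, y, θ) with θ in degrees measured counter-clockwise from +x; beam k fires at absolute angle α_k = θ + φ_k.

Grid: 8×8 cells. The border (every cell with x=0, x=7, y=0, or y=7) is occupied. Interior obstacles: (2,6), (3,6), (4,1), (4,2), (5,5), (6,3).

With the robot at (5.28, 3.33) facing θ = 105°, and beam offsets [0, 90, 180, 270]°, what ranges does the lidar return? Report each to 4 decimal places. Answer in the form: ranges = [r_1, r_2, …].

beam 1: φ=0°, α=105°
  cosα=-0.2588 sinα=0.9659 | (5,3) | tMaxX 1.0818 tMaxY 0.6936 | tΔX 3.8637 tΔY 1.0353
    t=0.6936 [y] (5,4)
    t=1.0818 [x] (4,4)
    t=1.7289 [y] (4,5)
    t=2.7642 [y] (4,6)
    t=3.7995 [y] (4,7) — stop
  → r_1 = 3.7995
beam 2: φ=90°, α=195°
  cosα=-0.9659 sinα=-0.2588 | (5,3) | tMaxX 0.2899 tMaxY 1.2750 | tΔX 1.0353 tΔY 3.8637
    t=0.2899 [x] (4,3)
    t=1.2750 [y] (4,2) — stop
  → r_2 = 1.2750
beam 3: φ=180°, α=285°
  cosα=0.2588 sinα=-0.9659 | (5,3) | tMaxX 2.7819 tMaxY 0.3416 | tΔX 3.8637 tΔY 1.0353
    t=0.3416 [y] (5,2)
    t=1.3769 [y] (5,1)
    t=2.4122 [y] (5,0) — stop
  → r_3 = 2.4122
beam 4: φ=270°, α=15°
  cosα=0.9659 sinα=0.2588 | (5,3) | tMaxX 0.7454 tMaxY 2.5887 | tΔX 1.0353 tΔY 3.8637
    t=0.7454 [x] (6,3) — stop
  → r_4 = 0.7454

ranges = [3.7995, 1.2750, 2.4122, 0.7454]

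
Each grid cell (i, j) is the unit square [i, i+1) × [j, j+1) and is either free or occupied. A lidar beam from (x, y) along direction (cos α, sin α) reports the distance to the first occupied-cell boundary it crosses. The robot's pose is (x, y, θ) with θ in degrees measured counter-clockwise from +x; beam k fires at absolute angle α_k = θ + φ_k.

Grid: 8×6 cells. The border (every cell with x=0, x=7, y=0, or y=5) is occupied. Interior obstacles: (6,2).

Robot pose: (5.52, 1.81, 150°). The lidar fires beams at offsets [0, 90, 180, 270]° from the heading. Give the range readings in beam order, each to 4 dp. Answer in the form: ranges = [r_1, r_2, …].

ranges = [5.2192, 0.9353, 1.6200, 0.9600]

beam 1: φ=0°, α=150°
  d=(-0.8660,0.5000)  start (5,1)  tX=0.6004 tY=0.3800  stride 1/|dx|=1.1547 1/|dy|=2.0000
    cross y-line → (5,2), t=0.3800
    cross x-line → (4,2), t=0.6004
    cross x-line → (3,2), t=1.7551
    cross y-line → (3,3), t=2.3800
    cross x-line → (2,3), t=2.9098
    cross x-line → (1,3), t=4.0645
    cross y-line → (1,4), t=4.3800
    cross x-line → (0,4), t=5.2192 (wall)
  → r_1 = 5.2192
beam 2: φ=90°, α=240°
  d=(-0.5000,-0.8660)  start (5,1)  tX=1.0400 tY=0.9353  stride 1/|dx|=2.0000 1/|dy|=1.1547
    cross y-line → (5,0), t=0.9353 (wall)
  → r_2 = 0.9353
beam 3: φ=180°, α=330°
  d=(0.8660,-0.5000)  start (5,1)  tX=0.5543 tY=1.6200  stride 1/|dx|=1.1547 1/|dy|=2.0000
    cross x-line → (6,1), t=0.5543
    cross y-line → (6,0), t=1.6200 (wall)
  → r_3 = 1.6200
beam 4: φ=270°, α=60°
  d=(0.5000,0.8660)  start (5,1)  tX=0.9600 tY=0.2194  stride 1/|dx|=2.0000 1/|dy|=1.1547
    cross y-line → (5,2), t=0.2194
    cross x-line → (6,2), t=0.9600 (wall)
  → r_4 = 0.9600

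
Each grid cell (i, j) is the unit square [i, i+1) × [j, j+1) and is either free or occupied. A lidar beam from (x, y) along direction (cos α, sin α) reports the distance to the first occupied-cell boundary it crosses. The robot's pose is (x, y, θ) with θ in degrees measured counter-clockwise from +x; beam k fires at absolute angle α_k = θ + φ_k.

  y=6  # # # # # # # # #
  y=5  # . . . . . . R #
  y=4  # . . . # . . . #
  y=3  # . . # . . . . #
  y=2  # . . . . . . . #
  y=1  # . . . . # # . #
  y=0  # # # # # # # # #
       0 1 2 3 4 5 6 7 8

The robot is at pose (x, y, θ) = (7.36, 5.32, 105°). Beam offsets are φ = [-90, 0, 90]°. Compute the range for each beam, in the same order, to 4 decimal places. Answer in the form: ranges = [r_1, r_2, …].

beam 1: φ=-90°, α=15°
  cosα=0.9659 sinα=0.2588 | (7,5) | tMaxX 0.6626 tMaxY 2.6273 | tΔX 1.0353 tΔY 3.8637
    t=0.6626 [x] (8,5) — stop
  → r_1 = 0.6626
beam 2: φ=0°, α=105°
  cosα=-0.2588 sinα=0.9659 | (7,5) | tMaxX 1.3909 tMaxY 0.7040 | tΔX 3.8637 tΔY 1.0353
    t=0.7040 [y] (7,6) — stop
  → r_2 = 0.7040
beam 3: φ=90°, α=195°
  cosα=-0.9659 sinα=-0.2588 | (7,5) | tMaxX 0.3727 tMaxY 1.2364 | tΔX 1.0353 tΔY 3.8637
    t=0.3727 [x] (6,5)
    t=1.2364 [y] (6,4)
    t=1.4080 [x] (5,4)
    t=2.4433 [x] (4,4) — stop
  → r_3 = 2.4433

ranges = [0.6626, 0.7040, 2.4433]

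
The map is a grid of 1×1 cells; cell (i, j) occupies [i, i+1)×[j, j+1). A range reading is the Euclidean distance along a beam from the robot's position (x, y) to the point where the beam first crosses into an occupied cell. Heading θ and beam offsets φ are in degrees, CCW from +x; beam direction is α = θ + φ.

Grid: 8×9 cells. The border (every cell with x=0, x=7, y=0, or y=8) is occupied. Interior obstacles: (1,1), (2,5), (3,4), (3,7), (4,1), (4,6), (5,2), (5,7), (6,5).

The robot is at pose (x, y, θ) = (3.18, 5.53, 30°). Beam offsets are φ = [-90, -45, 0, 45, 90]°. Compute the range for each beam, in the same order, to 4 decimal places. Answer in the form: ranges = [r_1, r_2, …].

ranges = [0.6120, 3.9548, 0.9469, 1.5219, 0.3600]

beam 1: φ=-90°, α=300°
  d=(0.5000,-0.8660)  start (3,5)  tX=1.6400 tY=0.6120  stride 1/|dx|=2.0000 1/|dy|=1.1547
    cross y-line → (3,4), t=0.6120 (wall)
  → r_1 = 0.6120
beam 2: φ=-45°, α=345°
  d=(0.9659,-0.2588)  start (3,5)  tX=0.8489 tY=2.0478  stride 1/|dx|=1.0353 1/|dy|=3.8637
    cross x-line → (4,5), t=0.8489
    cross x-line → (5,5), t=1.8842
    cross y-line → (5,4), t=2.0478
    cross x-line → (6,4), t=2.9195
    cross x-line → (7,4), t=3.9548 (wall)
  → r_2 = 3.9548
beam 3: φ=0°, α=30°
  d=(0.8660,0.5000)  start (3,5)  tX=0.9469 tY=0.9400  stride 1/|dx|=1.1547 1/|dy|=2.0000
    cross y-line → (3,6), t=0.9400
    cross x-line → (4,6), t=0.9469 (wall)
  → r_3 = 0.9469
beam 4: φ=45°, α=75°
  d=(0.2588,0.9659)  start (3,5)  tX=3.1682 tY=0.4866  stride 1/|dx|=3.8637 1/|dy|=1.0353
    cross y-line → (3,6), t=0.4866
    cross y-line → (3,7), t=1.5219 (wall)
  → r_4 = 1.5219
beam 5: φ=90°, α=120°
  d=(-0.5000,0.8660)  start (3,5)  tX=0.3600 tY=0.5427  stride 1/|dx|=2.0000 1/|dy|=1.1547
    cross x-line → (2,5), t=0.3600 (wall)
  → r_5 = 0.3600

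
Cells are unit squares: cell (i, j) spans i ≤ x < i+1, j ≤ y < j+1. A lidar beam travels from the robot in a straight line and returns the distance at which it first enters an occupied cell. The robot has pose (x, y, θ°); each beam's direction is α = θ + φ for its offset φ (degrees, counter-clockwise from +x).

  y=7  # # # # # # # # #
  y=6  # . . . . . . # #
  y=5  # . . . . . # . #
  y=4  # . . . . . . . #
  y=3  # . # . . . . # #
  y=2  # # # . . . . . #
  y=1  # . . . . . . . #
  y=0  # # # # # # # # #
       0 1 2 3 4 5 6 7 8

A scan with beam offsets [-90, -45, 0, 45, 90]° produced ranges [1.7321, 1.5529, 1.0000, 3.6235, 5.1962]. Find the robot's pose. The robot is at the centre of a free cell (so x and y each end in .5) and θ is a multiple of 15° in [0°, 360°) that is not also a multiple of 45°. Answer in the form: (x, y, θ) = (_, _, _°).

(x, y, θ) = (6.5, 2.5, 30°)

The pose lattice has 36·16 = 576 candidates. Test each by forward raycasting.
  (3.5, 3.5, 150°): beam 1 = 4.0415 ≠ 1.7321 ✗
  (5.5, 5.5, 255°): beam 1 = 4.6587 ≠ 1.7321 ✗
  (4.5, 1.5, 150°): beam 1 = 4.0415 ≠ 1.7321 ✗
  (7.5, 1.5, 330°): beam 1 = 0.5774 ≠ 1.7321 ✗
  …
  (6.5, 2.5, 30°): r_1=1.7321, r_2=1.5529, r_3=1.0000, r_4=3.6235, r_5=5.1962 — all match ✓
Unique over the lattice → pose = (6.5, 2.5, 30°).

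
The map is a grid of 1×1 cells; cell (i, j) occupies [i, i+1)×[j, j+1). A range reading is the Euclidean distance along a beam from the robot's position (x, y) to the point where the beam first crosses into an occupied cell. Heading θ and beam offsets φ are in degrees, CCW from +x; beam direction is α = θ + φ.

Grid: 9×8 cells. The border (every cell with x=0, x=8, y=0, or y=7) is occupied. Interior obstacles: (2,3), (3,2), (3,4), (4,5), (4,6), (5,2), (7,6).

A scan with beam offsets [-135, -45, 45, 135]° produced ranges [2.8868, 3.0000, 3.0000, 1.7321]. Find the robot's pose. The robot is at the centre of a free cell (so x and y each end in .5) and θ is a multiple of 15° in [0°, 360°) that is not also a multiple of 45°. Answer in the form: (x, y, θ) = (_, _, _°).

(x, y, θ) = (6.5, 4.5, 255°)

The pose lattice has 35·16 = 560 candidates. Test each by forward raycasting.
  (1.5, 2.5, 285°): beam 1 = 0.5774 ≠ 2.8868 ✗
  (1.5, 4.5, 330°): beam 1 = 0.5176 ≠ 2.8868 ✗
  (1.5, 5.5, 120°): beam 1 = 1.9319 ≠ 2.8868 ✗
  (2.5, 5.5, 330°): beam 1 = 1.5529 ≠ 2.8868 ✗
  (1.5, 5.5, 255°): beam 1 = 1.0000 ≠ 2.8868 ✗
  …
  (6.5, 4.5, 255°): r_1=2.8868, r_2=3.0000, r_3=3.0000, r_4=1.7321 — all match ✓
Only this pose fits every beam.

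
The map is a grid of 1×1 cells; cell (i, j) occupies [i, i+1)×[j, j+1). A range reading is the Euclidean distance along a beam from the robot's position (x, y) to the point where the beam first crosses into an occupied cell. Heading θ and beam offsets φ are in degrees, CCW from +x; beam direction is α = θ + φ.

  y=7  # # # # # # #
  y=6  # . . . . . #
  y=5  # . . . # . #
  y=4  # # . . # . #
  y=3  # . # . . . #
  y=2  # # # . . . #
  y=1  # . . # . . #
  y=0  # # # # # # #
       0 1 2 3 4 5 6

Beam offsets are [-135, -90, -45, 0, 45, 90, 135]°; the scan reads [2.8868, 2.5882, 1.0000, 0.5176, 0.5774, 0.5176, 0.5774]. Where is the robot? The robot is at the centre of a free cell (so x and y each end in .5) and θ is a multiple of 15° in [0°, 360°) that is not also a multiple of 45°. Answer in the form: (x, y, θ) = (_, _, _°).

(x, y, θ) = (1.5, 6.5, 75°)

Candidates: 23 free-cell centres × 16 headings = 368 poses. Raycast each; keep the one whose scan matches to 4 dp.
  (2.5, 4.5, 165°): beam 1 = 1.7321 ≠ 2.8868 ✗
  (5.5, 2.5, 30°): beam 1 = 1.5529 ≠ 2.8868 ✗
  (1.5, 6.5, 285°): beam 1 = 0.5774 ≠ 2.8868 ✗
  (1.5, 5.5, 150°): beam 1 = 4.6587 ≠ 2.8868 ✗
  (4.5, 2.5, 240°): beam 1 = 1.5529 ≠ 2.8868 ✗
  …
  (1.5, 6.5, 75°): r_1=2.8868, r_2=2.5882, r_3=1.0000, r_4=0.5176, r_5=0.5774, r_6=0.5176, r_7=0.5774 — all match ✓
No second candidate reproduces the full scan.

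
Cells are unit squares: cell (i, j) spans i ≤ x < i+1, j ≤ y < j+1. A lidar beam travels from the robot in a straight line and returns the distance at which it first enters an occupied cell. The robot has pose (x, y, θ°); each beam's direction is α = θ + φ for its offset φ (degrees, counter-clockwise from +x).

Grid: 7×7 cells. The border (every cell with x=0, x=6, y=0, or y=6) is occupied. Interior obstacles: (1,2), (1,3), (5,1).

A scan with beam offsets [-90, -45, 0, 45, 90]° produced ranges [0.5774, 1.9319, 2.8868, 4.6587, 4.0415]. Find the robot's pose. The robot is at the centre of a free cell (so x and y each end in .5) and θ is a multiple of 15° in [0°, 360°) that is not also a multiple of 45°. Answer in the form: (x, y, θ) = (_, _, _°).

(x, y, θ) = (3.5, 5.5, 210°)

Enumerate (i+0.5, j+0.5, θ) over the 22 free cells and 16 admissible headings. For each, cast all 5 beams and compare to the given ranges.
  (4.5, 2.5, 210°): beam 1 = 4.0415 ≠ 0.5774 ✗
  (5.5, 3.5, 330°): beam 1 = 2.8868 ≠ 0.5774 ✗
  (2.5, 5.5, 345°): beam 1 = 1.9319 ≠ 0.5774 ✗
  …
  (3.5, 5.5, 210°): r_1=0.5774, r_2=1.9319, r_3=2.8868, r_4=4.6587, r_5=4.0415 — all match ✓
Only this pose fits every beam.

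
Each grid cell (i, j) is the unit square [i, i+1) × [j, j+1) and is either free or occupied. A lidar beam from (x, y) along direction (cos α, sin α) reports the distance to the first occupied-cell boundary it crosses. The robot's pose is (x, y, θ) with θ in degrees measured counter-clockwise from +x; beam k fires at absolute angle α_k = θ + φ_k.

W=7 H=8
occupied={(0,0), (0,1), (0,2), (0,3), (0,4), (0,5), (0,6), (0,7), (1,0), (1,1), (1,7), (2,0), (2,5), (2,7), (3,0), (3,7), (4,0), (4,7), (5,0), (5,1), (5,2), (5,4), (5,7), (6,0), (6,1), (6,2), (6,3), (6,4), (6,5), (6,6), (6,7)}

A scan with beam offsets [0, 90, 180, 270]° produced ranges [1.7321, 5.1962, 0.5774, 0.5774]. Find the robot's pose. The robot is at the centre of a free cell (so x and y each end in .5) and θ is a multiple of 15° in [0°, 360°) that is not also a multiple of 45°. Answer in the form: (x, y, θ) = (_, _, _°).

Candidates: 25 free-cell centres × 16 headings = 400 poses. Raycast each; keep the one whose scan matches to 4 dp.
  (3.5, 2.5, 75°): beam 1 = 4.6587 ≠ 1.7321 ✗
  (2.5, 6.5, 285°): beam 1 = 0.5176 ≠ 1.7321 ✗
  (5.5, 3.5, 240°): beam 1 = 0.5774 ≠ 1.7321 ✗
  (4.5, 6.5, 300°): beam 2 = 1.0000 ≠ 5.1962 ✗
  …
  (5.5, 5.5, 120°): r_1=1.7321, r_2=5.1962, r_3=0.5774, r_4=0.5774 — all match ✓
No second candidate reproduces the full scan.

(x, y, θ) = (5.5, 5.5, 120°)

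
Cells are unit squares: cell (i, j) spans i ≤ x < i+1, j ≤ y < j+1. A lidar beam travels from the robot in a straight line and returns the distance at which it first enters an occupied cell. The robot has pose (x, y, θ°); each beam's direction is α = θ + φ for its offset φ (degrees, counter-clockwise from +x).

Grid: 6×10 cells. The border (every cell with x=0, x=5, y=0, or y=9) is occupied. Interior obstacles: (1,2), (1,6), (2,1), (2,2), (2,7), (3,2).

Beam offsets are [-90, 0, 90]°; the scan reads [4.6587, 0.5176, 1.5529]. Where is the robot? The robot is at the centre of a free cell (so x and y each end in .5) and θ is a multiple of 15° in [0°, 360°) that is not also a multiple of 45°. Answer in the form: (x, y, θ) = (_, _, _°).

The pose lattice has 26·16 = 416 candidates. Test each by forward raycasting.
  (1.5, 4.5, 195°): beam 1 = 1.5529 ≠ 4.6587 ✗
  (3.5, 3.5, 60°): beam 1 = 1.7321 ≠ 4.6587 ✗
  (1.5, 5.5, 75°): beam 1 = 3.6235 ≠ 4.6587 ✗
  (3.5, 5.5, 60°): beam 1 = 1.7321 ≠ 4.6587 ✗
  (4.5, 7.5, 330°): beam 1 = 5.1962 ≠ 4.6587 ✗
  …
  (4.5, 7.5, 345°): r_1=4.6587, r_2=0.5176, r_3=1.5529 — all match ✓
No second candidate reproduces the full scan.

(x, y, θ) = (4.5, 7.5, 345°)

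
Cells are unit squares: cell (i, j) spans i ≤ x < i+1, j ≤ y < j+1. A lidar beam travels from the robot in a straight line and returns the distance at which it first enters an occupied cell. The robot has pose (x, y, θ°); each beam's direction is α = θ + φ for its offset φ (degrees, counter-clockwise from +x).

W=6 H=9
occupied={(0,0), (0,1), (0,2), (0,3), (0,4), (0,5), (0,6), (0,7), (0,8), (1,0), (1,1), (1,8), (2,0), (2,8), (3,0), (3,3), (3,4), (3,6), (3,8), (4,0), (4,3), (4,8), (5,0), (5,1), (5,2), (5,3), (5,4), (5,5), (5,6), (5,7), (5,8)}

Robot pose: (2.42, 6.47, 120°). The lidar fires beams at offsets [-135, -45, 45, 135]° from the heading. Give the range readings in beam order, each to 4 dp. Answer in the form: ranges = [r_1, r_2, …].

ranges = [0.6005, 1.5840, 1.4701, 4.6277]

beam 1: φ=-135°, α=345°
  d=(0.9659,-0.2588)  start (2,6)  tX=0.6005 tY=1.8159  stride 1/|dx|=1.0353 1/|dy|=3.8637
    cross x-line → (3,6), t=0.6005 (wall)
  → r_1 = 0.6005
beam 2: φ=-45°, α=75°
  d=(0.2588,0.9659)  start (2,6)  tX=2.2409 tY=0.5487  stride 1/|dx|=3.8637 1/|dy|=1.0353
    cross y-line → (2,7), t=0.5487
    cross y-line → (2,8), t=1.5840 (wall)
  → r_2 = 1.5840
beam 3: φ=45°, α=165°
  d=(-0.9659,0.2588)  start (2,6)  tX=0.4348 tY=2.0478  stride 1/|dx|=1.0353 1/|dy|=3.8637
    cross x-line → (1,6), t=0.4348
    cross x-line → (0,6), t=1.4701 (wall)
  → r_3 = 1.4701
beam 4: φ=135°, α=255°
  d=(-0.2588,-0.9659)  start (2,6)  tX=1.6228 tY=0.4866  stride 1/|dx|=3.8637 1/|dy|=1.0353
    cross y-line → (2,5), t=0.4866
    cross y-line → (2,4), t=1.5219
    cross x-line → (1,4), t=1.6228
    cross y-line → (1,3), t=2.5571
    cross y-line → (1,2), t=3.5924
    cross y-line → (1,1), t=4.6277 (wall)
  → r_4 = 4.6277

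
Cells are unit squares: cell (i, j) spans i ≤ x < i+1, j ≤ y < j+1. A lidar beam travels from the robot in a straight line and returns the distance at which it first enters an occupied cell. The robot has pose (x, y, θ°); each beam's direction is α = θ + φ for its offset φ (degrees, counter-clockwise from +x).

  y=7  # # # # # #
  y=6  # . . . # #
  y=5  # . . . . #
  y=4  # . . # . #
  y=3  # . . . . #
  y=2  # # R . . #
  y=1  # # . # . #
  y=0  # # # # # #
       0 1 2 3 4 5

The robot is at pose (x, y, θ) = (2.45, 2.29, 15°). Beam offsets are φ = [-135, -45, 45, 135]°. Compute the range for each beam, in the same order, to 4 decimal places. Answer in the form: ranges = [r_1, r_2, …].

ranges = [0.9000, 0.6351, 1.9745, 0.5196]

beam 1: φ=-135°, α=240°
  direction (-0.5000, -0.8660); cell (2,2); t to first gridline: x 0.9000, y 0.3349 (then +2.0000 / +1.1547)
    (2,1) via y @ 0.3349
    (1,1) via x @ 0.9000  # hit
  → r_1 = 0.9000
beam 2: φ=-45°, α=330°
  direction (0.8660, -0.5000); cell (2,2); t to first gridline: x 0.6351, y 0.5800 (then +1.1547 / +2.0000)
    (2,1) via y @ 0.5800
    (3,1) via x @ 0.6351  # hit
  → r_2 = 0.6351
beam 3: φ=45°, α=60°
  direction (0.5000, 0.8660); cell (2,2); t to first gridline: x 1.1000, y 0.8198 (then +2.0000 / +1.1547)
    (2,3) via y @ 0.8198
    (3,3) via x @ 1.1000
    (3,4) via y @ 1.9745  # hit
  → r_3 = 1.9745
beam 4: φ=135°, α=150°
  direction (-0.8660, 0.5000); cell (2,2); t to first gridline: x 0.5196, y 1.4200 (then +1.1547 / +2.0000)
    (1,2) via x @ 0.5196  # hit
  → r_4 = 0.5196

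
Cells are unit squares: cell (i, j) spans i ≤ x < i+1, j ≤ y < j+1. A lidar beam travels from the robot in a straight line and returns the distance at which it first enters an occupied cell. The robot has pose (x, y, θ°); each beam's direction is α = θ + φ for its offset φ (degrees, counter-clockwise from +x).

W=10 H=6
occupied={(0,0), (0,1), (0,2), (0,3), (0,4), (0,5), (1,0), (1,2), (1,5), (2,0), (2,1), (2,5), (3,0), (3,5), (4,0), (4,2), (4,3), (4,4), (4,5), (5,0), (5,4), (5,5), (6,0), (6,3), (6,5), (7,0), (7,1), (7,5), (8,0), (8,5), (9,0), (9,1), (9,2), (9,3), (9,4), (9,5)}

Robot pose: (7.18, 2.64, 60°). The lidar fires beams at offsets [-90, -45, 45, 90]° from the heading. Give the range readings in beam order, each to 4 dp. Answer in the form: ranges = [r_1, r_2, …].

ranges = [2.1016, 1.8842, 0.6955, 0.7200]

beam 1: φ=-90°, α=330°
  dir = (cos 330°, sin 330°) = (0.8660, -0.5000); from cell (7,2)
  next x-line at t=0.9469, next y-line at t=1.2800; Δt_x=1.1547, Δt_y=2.0000
    x: enter (8,2) at t=0.9469
    y: enter (8,1) at t=1.2800
    x: enter (9,1) at t=2.1016 ← occupied
  → r_1 = 2.1016
beam 2: φ=-45°, α=15°
  dir = (cos 15°, sin 15°) = (0.9659, 0.2588); from cell (7,2)
  next x-line at t=0.8489, next y-line at t=1.3909; Δt_x=1.0353, Δt_y=3.8637
    x: enter (8,2) at t=0.8489
    y: enter (8,3) at t=1.3909
    x: enter (9,3) at t=1.8842 ← occupied
  → r_2 = 1.8842
beam 3: φ=45°, α=105°
  dir = (cos 105°, sin 105°) = (-0.2588, 0.9659); from cell (7,2)
  next x-line at t=0.6955, next y-line at t=0.3727; Δt_x=3.8637, Δt_y=1.0353
    y: enter (7,3) at t=0.3727
    x: enter (6,3) at t=0.6955 ← occupied
  → r_3 = 0.6955
beam 4: φ=90°, α=150°
  dir = (cos 150°, sin 150°) = (-0.8660, 0.5000); from cell (7,2)
  next x-line at t=0.2078, next y-line at t=0.7200; Δt_x=1.1547, Δt_y=2.0000
    x: enter (6,2) at t=0.2078
    y: enter (6,3) at t=0.7200 ← occupied
  → r_4 = 0.7200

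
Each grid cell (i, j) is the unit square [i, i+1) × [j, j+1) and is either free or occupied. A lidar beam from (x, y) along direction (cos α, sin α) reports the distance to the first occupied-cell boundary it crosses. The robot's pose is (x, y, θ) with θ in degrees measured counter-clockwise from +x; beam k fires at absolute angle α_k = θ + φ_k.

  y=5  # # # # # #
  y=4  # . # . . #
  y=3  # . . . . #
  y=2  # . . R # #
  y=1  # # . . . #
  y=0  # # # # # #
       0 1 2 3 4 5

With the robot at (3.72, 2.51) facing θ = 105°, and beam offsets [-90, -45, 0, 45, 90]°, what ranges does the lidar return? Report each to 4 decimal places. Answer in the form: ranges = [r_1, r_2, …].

beam 1: φ=-90°, α=15°
  dir = (cos 15°, sin 15°) = (0.9659, 0.2588); from cell (3,2)
  next x-line at t=0.2899, next y-line at t=1.8932; Δt_x=1.0353, Δt_y=3.8637
    x: enter (4,2) at t=0.2899 ← occupied
  → r_1 = 0.2899
beam 2: φ=-45°, α=60°
  dir = (cos 60°, sin 60°) = (0.5000, 0.8660); from cell (3,2)
  next x-line at t=0.5600, next y-line at t=0.5658; Δt_x=2.0000, Δt_y=1.1547
    x: enter (4,2) at t=0.5600 ← occupied
  → r_2 = 0.5600
beam 3: φ=0°, α=105°
  dir = (cos 105°, sin 105°) = (-0.2588, 0.9659); from cell (3,2)
  next x-line at t=2.7819, next y-line at t=0.5073; Δt_x=3.8637, Δt_y=1.0353
    y: enter (3,3) at t=0.5073
    y: enter (3,4) at t=1.5426
    y: enter (3,5) at t=2.5778 ← occupied
  → r_3 = 2.5778
beam 4: φ=45°, α=150°
  dir = (cos 150°, sin 150°) = (-0.8660, 0.5000); from cell (3,2)
  next x-line at t=0.8314, next y-line at t=0.9800; Δt_x=1.1547, Δt_y=2.0000
    x: enter (2,2) at t=0.8314
    y: enter (2,3) at t=0.9800
    x: enter (1,3) at t=1.9861
    y: enter (1,4) at t=2.9800
    x: enter (0,4) at t=3.1408 ← occupied
  → r_4 = 3.1408
beam 5: φ=90°, α=195°
  dir = (cos 195°, sin 195°) = (-0.9659, -0.2588); from cell (3,2)
  next x-line at t=0.7454, next y-line at t=1.9705; Δt_x=1.0353, Δt_y=3.8637
    x: enter (2,2) at t=0.7454
    x: enter (1,2) at t=1.7807
    y: enter (1,1) at t=1.9705 ← occupied
  → r_5 = 1.9705

ranges = [0.2899, 0.5600, 2.5778, 3.1408, 1.9705]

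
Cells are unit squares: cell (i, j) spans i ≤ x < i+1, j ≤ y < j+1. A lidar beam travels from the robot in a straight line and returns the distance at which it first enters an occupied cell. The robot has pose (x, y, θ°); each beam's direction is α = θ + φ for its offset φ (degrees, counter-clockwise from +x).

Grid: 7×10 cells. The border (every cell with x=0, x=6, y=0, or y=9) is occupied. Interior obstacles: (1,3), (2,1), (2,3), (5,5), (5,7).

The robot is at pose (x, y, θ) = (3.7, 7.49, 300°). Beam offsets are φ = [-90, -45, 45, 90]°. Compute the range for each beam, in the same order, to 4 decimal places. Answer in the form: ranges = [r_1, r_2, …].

ranges = [3.1177, 3.6131, 1.3459, 2.6558]

beam 1: φ=-90°, α=210°
  cosα=-0.8660 sinα=-0.5000 | (3,7) | tMaxX 0.8083 tMaxY 0.9800 | tΔX 1.1547 tΔY 2.0000
    t=0.8083 [x] (2,7)
    t=0.9800 [y] (2,6)
    t=1.9630 [x] (1,6)
    t=2.9800 [y] (1,5)
    t=3.1177 [x] (0,5) — stop
  → r_1 = 3.1177
beam 2: φ=-45°, α=255°
  cosα=-0.2588 sinα=-0.9659 | (3,7) | tMaxX 2.7046 tMaxY 0.5073 | tΔX 3.8637 tΔY 1.0353
    t=0.5073 [y] (3,6)
    t=1.5426 [y] (3,5)
    t=2.5778 [y] (3,4)
    t=2.7046 [x] (2,4)
    t=3.6131 [y] (2,3) — stop
  → r_2 = 3.6131
beam 3: φ=45°, α=345°
  cosα=0.9659 sinα=-0.2588 | (3,7) | tMaxX 0.3106 tMaxY 1.8932 | tΔX 1.0353 tΔY 3.8637
    t=0.3106 [x] (4,7)
    t=1.3459 [x] (5,7) — stop
  → r_3 = 1.3459
beam 4: φ=90°, α=30°
  cosα=0.8660 sinα=0.5000 | (3,7) | tMaxX 0.3464 tMaxY 1.0200 | tΔX 1.1547 tΔY 2.0000
    t=0.3464 [x] (4,7)
    t=1.0200 [y] (4,8)
    t=1.5011 [x] (5,8)
    t=2.6558 [x] (6,8) — stop
  → r_4 = 2.6558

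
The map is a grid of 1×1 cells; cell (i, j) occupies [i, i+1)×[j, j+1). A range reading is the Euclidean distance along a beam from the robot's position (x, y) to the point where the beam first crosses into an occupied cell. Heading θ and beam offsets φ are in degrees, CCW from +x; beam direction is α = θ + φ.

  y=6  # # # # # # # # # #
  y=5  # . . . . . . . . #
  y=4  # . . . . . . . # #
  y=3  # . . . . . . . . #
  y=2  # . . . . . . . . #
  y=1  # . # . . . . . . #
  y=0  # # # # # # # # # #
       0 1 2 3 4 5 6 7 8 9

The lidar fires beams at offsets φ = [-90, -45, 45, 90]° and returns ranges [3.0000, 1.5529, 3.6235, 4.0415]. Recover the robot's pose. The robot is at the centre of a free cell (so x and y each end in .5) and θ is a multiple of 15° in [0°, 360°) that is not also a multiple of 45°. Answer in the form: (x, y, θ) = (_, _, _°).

Candidates: 38 free-cell centres × 16 headings = 608 poses. Raycast each; keep the one whose scan matches to 4 dp.
  (6.5, 3.5, 285°): beam 1 = 5.6940 ≠ 3.0000 ✗
  (4.5, 2.5, 330°): beam 1 = 1.7321 ≠ 3.0000 ✗
  (4.5, 4.5, 255°): beam 1 = 3.6235 ≠ 3.0000 ✗
  (2.5, 2.5, 330°): beam 1 = 0.5774 ≠ 3.0000 ✗
  …
  (4.5, 4.5, 120°): r_1=3.0000, r_2=1.5529, r_3=3.6235, r_4=4.0415 — all match ✓
Unique over the lattice → pose = (4.5, 4.5, 120°).

(x, y, θ) = (4.5, 4.5, 120°)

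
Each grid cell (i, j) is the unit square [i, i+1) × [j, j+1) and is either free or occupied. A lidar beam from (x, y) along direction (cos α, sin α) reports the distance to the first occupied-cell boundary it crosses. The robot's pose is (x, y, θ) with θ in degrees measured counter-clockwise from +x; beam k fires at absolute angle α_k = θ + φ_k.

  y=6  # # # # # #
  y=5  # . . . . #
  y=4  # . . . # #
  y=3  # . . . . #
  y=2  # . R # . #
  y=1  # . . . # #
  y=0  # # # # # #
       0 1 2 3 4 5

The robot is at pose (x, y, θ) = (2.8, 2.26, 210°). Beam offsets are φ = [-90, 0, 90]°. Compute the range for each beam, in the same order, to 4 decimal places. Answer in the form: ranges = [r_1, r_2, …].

beam 1: φ=-90°, α=120°
  dir = (cos 120°, sin 120°) = (-0.5000, 0.8660); from cell (2,2)
  next x-line at t=1.6000, next y-line at t=0.8545; Δt_x=2.0000, Δt_y=1.1547
    y: enter (2,3) at t=0.8545
    x: enter (1,3) at t=1.6000
    y: enter (1,4) at t=2.0092
    y: enter (1,5) at t=3.1639
    x: enter (0,5) at t=3.6000 ← occupied
  → r_1 = 3.6000
beam 2: φ=0°, α=210°
  dir = (cos 210°, sin 210°) = (-0.8660, -0.5000); from cell (2,2)
  next x-line at t=0.9238, next y-line at t=0.5200; Δt_x=1.1547, Δt_y=2.0000
    y: enter (2,1) at t=0.5200
    x: enter (1,1) at t=0.9238
    x: enter (0,1) at t=2.0785 ← occupied
  → r_2 = 2.0785
beam 3: φ=90°, α=300°
  dir = (cos 300°, sin 300°) = (0.5000, -0.8660); from cell (2,2)
  next x-line at t=0.4000, next y-line at t=0.3002; Δt_x=2.0000, Δt_y=1.1547
    y: enter (2,1) at t=0.3002
    x: enter (3,1) at t=0.4000
    y: enter (3,0) at t=1.4549 ← occupied
  → r_3 = 1.4549

ranges = [3.6000, 2.0785, 1.4549]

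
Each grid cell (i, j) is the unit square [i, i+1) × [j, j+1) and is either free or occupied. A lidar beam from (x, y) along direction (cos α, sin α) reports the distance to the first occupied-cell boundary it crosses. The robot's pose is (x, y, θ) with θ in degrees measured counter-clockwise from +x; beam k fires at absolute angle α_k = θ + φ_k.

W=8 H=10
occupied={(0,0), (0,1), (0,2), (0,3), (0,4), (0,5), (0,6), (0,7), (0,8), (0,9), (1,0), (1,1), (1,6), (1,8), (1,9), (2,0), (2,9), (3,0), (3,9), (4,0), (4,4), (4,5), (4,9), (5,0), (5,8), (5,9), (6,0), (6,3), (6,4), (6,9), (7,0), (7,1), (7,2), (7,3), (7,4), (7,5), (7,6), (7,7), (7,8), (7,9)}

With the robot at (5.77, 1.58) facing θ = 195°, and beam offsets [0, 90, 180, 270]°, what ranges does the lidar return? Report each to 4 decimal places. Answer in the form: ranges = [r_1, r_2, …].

beam 1: φ=0°, α=195°
  direction (-0.9659, -0.2588); cell (5,1); t to first gridline: x 0.7972, y 2.2409 (then +1.0353 / +3.8637)
    (4,1) via x @ 0.7972
    (3,1) via x @ 1.8324
    (3,0) via y @ 2.2409  # hit
  → r_1 = 2.2409
beam 2: φ=90°, α=285°
  direction (0.2588, -0.9659); cell (5,1); t to first gridline: x 0.8887, y 0.6005 (then +3.8637 / +1.0353)
    (5,0) via y @ 0.6005  # hit
  → r_2 = 0.6005
beam 3: φ=180°, α=15°
  direction (0.9659, 0.2588); cell (5,1); t to first gridline: x 0.2381, y 1.6228 (then +1.0353 / +3.8637)
    (6,1) via x @ 0.2381
    (7,1) via x @ 1.2734  # hit
  → r_3 = 1.2734
beam 4: φ=270°, α=105°
  direction (-0.2588, 0.9659); cell (5,1); t to first gridline: x 2.9751, y 0.4348 (then +3.8637 / +1.0353)
    (5,2) via y @ 0.4348
    (5,3) via y @ 1.4701
    (5,4) via y @ 2.5054
    (4,4) via x @ 2.9751  # hit
  → r_4 = 2.9751

ranges = [2.2409, 0.6005, 1.2734, 2.9751]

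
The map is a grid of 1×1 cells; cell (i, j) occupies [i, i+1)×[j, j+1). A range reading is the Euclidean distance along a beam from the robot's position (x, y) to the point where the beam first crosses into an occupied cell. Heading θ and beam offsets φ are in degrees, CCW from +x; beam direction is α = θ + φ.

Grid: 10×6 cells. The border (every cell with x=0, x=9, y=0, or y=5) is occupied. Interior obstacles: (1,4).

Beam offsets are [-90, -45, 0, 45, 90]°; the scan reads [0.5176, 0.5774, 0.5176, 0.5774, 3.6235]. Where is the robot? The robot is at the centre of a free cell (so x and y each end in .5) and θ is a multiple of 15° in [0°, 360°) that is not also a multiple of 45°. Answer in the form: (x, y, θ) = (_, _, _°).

(x, y, θ) = (2.5, 4.5, 165°)

The pose lattice has 31·16 = 496 candidates. Test each by forward raycasting.
  (8.5, 1.5, 300°): beam 1 = 1.0000 ≠ 0.5176 ✗
  (8.5, 2.5, 330°): beam 1 = 1.7321 ≠ 0.5176 ✗
  (6.5, 2.5, 300°): beam 1 = 3.0000 ≠ 0.5176 ✗
  (2.5, 2.5, 150°): beam 1 = 2.8868 ≠ 0.5176 ✗
  …
  (2.5, 4.5, 165°): r_1=0.5176, r_2=0.5774, r_3=0.5176, r_4=0.5774, r_5=3.6235 — all match ✓
No second candidate reproduces the full scan.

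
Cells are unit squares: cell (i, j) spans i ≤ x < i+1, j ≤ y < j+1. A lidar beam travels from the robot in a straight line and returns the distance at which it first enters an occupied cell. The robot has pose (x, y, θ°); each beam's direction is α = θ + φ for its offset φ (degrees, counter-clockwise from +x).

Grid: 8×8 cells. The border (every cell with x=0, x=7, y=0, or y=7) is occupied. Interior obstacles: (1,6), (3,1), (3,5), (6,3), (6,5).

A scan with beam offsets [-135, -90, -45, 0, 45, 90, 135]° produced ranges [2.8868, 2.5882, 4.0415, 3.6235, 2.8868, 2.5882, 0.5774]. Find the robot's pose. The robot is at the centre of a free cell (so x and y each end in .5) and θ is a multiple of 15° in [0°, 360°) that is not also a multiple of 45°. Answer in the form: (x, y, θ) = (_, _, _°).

(x, y, θ) = (3.5, 4.5, 285°)

Candidates: 31 free-cell centres × 16 headings = 496 poses. Raycast each; keep the one whose scan matches to 4 dp.
  (4.5, 5.5, 105°): beam 2 = 1.5529 ≠ 2.5882 ✗
  (4.5, 1.5, 60°): beam 1 = 0.5176 ≠ 2.8868 ✗
  (5.5, 2.5, 30°): beam 1 = 1.5529 ≠ 2.8868 ✗
  (4.5, 6.5, 75°): beam 1 = 3.0000 ≠ 2.8868 ✗
  …
  (3.5, 4.5, 285°): r_1=2.8868, r_2=2.5882, r_3=4.0415, r_4=3.6235, r_5=2.8868, r_6=2.5882, r_7=0.5774 — all match ✓
No second candidate reproduces the full scan.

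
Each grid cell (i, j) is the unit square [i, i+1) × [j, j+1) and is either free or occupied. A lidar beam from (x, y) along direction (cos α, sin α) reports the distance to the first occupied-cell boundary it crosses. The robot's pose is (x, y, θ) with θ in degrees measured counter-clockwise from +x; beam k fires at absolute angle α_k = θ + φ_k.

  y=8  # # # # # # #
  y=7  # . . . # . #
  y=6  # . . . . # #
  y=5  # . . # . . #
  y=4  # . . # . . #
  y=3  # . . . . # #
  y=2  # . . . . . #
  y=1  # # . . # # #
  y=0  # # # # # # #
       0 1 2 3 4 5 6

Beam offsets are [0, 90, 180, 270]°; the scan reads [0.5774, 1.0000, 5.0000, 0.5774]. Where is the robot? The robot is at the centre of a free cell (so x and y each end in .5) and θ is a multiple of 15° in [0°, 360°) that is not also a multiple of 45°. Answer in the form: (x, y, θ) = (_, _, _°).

The pose lattice has 27·16 = 432 candidates. Test each by forward raycasting.
  (1.5, 4.5, 240°): beam 1 = 1.0000 ≠ 0.5774 ✗
  (3.5, 6.5, 300°): beam 3 = 1.7321 ≠ 5.0000 ✗
  (2.5, 2.5, 165°): beam 1 = 1.5529 ≠ 0.5774 ✗
  …
  (3.5, 7.5, 60°): r_1=0.5774, r_2=1.0000, r_3=5.0000, r_4=0.5774 — all match ✓
No second candidate reproduces the full scan.

(x, y, θ) = (3.5, 7.5, 60°)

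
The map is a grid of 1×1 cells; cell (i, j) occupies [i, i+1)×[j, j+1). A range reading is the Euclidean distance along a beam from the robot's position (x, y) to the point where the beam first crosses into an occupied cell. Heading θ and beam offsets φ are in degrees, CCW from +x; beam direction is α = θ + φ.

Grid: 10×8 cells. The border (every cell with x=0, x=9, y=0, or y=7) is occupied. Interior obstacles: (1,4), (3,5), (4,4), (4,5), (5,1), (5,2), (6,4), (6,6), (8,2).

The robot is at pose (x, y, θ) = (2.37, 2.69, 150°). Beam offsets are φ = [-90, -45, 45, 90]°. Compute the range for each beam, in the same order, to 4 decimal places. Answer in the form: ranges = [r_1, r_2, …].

ranges = [2.6674, 1.4296, 1.4183, 1.9514]

beam 1: φ=-90°, α=60°
  cosα=0.5000 sinα=0.8660 | (2,2) | tMaxX 1.2600 tMaxY 0.3580 | tΔX 2.0000 tΔY 1.1547
    t=0.3580 [y] (2,3)
    t=1.2600 [x] (3,3)
    t=1.5127 [y] (3,4)
    t=2.6674 [y] (3,5) — stop
  → r_1 = 2.6674
beam 2: φ=-45°, α=105°
  cosα=-0.2588 sinα=0.9659 | (2,2) | tMaxX 1.4296 tMaxY 0.3209 | tΔX 3.8637 tΔY 1.0353
    t=0.3209 [y] (2,3)
    t=1.3562 [y] (2,4)
    t=1.4296 [x] (1,4) — stop
  → r_2 = 1.4296
beam 3: φ=45°, α=195°
  cosα=-0.9659 sinα=-0.2588 | (2,2) | tMaxX 0.3831 tMaxY 2.6660 | tΔX 1.0353 tΔY 3.8637
    t=0.3831 [x] (1,2)
    t=1.4183 [x] (0,2) — stop
  → r_3 = 1.4183
beam 4: φ=90°, α=240°
  cosα=-0.5000 sinα=-0.8660 | (2,2) | tMaxX 0.7400 tMaxY 0.7967 | tΔX 2.0000 tΔY 1.1547
    t=0.7400 [x] (1,2)
    t=0.7967 [y] (1,1)
    t=1.9514 [y] (1,0) — stop
  → r_4 = 1.9514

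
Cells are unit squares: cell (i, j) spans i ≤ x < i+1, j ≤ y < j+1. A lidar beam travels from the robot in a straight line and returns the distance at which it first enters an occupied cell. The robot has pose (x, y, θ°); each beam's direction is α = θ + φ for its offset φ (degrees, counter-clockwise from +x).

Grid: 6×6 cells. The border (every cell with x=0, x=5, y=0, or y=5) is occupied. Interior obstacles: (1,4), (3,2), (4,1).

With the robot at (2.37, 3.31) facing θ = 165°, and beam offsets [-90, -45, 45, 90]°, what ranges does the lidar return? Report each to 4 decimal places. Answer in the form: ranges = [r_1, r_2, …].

beam 1: φ=-90°, α=75°
  d=(0.2588,0.9659)  start (2,3)  tX=2.4341 tY=0.7143  stride 1/|dx|=3.8637 1/|dy|=1.0353
    cross y-line → (2,4), t=0.7143
    cross y-line → (2,5), t=1.7496 (wall)
  → r_1 = 1.7496
beam 2: φ=-45°, α=120°
  d=(-0.5000,0.8660)  start (2,3)  tX=0.7400 tY=0.7967  stride 1/|dx|=2.0000 1/|dy|=1.1547
    cross x-line → (1,3), t=0.7400
    cross y-line → (1,4), t=0.7967 (wall)
  → r_2 = 0.7967
beam 3: φ=45°, α=210°
  d=(-0.8660,-0.5000)  start (2,3)  tX=0.4272 tY=0.6200  stride 1/|dx|=1.1547 1/|dy|=2.0000
    cross x-line → (1,3), t=0.4272
    cross y-line → (1,2), t=0.6200
    cross x-line → (0,2), t=1.5819 (wall)
  → r_3 = 1.5819
beam 4: φ=90°, α=255°
  d=(-0.2588,-0.9659)  start (2,3)  tX=1.4296 tY=0.3209  stride 1/|dx|=3.8637 1/|dy|=1.0353
    cross y-line → (2,2), t=0.3209
    cross y-line → (2,1), t=1.3562
    cross x-line → (1,1), t=1.4296
    cross y-line → (1,0), t=2.3915 (wall)
  → r_4 = 2.3915

ranges = [1.7496, 0.7967, 1.5819, 2.3915]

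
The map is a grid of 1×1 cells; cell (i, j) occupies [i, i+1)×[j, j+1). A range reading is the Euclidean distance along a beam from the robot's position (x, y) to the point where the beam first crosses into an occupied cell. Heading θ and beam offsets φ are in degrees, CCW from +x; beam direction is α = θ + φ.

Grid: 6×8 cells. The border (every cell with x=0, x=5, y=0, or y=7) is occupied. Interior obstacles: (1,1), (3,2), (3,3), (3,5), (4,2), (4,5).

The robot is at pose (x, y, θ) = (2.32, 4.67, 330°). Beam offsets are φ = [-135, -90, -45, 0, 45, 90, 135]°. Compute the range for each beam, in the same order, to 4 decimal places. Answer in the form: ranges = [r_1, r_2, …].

beam 1: φ=-135°, α=195°
  cosα=-0.9659 sinα=-0.2588 | (2,4) | tMaxX 0.3313 tMaxY 2.5887 | tΔX 1.0353 tΔY 3.8637
    t=0.3313 [x] (1,4)
    t=1.3666 [x] (0,4) — stop
  → r_1 = 1.3666
beam 2: φ=-90°, α=240°
  cosα=-0.5000 sinα=-0.8660 | (2,4) | tMaxX 0.6400 tMaxY 0.7736 | tΔX 2.0000 tΔY 1.1547
    t=0.6400 [x] (1,4)
    t=0.7736 [y] (1,3)
    t=1.9283 [y] (1,2)
    t=2.6400 [x] (0,2) — stop
  → r_2 = 2.6400
beam 3: φ=-45°, α=285°
  cosα=0.2588 sinα=-0.9659 | (2,4) | tMaxX 2.6273 tMaxY 0.6936 | tΔX 3.8637 tΔY 1.0353
    t=0.6936 [y] (2,3)
    t=1.7289 [y] (2,2)
    t=2.6273 [x] (3,2) — stop
  → r_3 = 2.6273
beam 4: φ=0°, α=330°
  cosα=0.8660 sinα=-0.5000 | (2,4) | tMaxX 0.7852 tMaxY 1.3400 | tΔX 1.1547 tΔY 2.0000
    t=0.7852 [x] (3,4)
    t=1.3400 [y] (3,3) — stop
  → r_4 = 1.3400
beam 5: φ=45°, α=15°
  cosα=0.9659 sinα=0.2588 | (2,4) | tMaxX 0.7040 tMaxY 1.2750 | tΔX 1.0353 tΔY 3.8637
    t=0.7040 [x] (3,4)
    t=1.2750 [y] (3,5) — stop
  → r_5 = 1.2750
beam 6: φ=90°, α=60°
  cosα=0.5000 sinα=0.8660 | (2,4) | tMaxX 1.3600 tMaxY 0.3811 | tΔX 2.0000 tΔY 1.1547
    t=0.3811 [y] (2,5)
    t=1.3600 [x] (3,5) — stop
  → r_6 = 1.3600
beam 7: φ=135°, α=105°
  cosα=-0.2588 sinα=0.9659 | (2,4) | tMaxX 1.2364 tMaxY 0.3416 | tΔX 3.8637 tΔY 1.0353
    t=0.3416 [y] (2,5)
    t=1.2364 [x] (1,5)
    t=1.3769 [y] (1,6)
    t=2.4122 [y] (1,7) — stop
  → r_7 = 2.4122

ranges = [1.3666, 2.6400, 2.6273, 1.3400, 1.2750, 1.3600, 2.4122]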